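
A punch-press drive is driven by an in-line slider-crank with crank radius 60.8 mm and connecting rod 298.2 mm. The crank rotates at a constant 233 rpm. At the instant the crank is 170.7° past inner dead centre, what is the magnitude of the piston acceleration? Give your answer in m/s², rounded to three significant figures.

ω = 2π·233/60 = 24.4 rad/s
x(θ) = r cosθ + √(L² − r² sin²θ); with ω constant, a = ω²·d²x/dθ².
d²x/dθ² = −r cosθ − r²(cos2θ)/√u − r⁴ sin²2θ/(4u^{3/2}),  u = L² − r² sin²θ = 0.0888267 m².
Substituting r = 0.0608 m, L = 0.2982 m, θ = 170.7°: d²x/dθ² = +0.048232 m.
a = ω²·d²x/dθ² = (24.4)²·(+0.048232) = +28.715 m/s²;  |a| = 28.715 m/s².

28.7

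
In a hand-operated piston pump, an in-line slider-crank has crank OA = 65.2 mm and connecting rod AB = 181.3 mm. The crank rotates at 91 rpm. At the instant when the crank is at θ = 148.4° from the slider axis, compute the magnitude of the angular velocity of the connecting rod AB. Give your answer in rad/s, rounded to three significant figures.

2.97

ω = 9.529 rad/s (converted from 91 rpm).
The rod makes angle φ with the slider axis where L sinφ = r sinθ; differentiating, L cosφ·φ̇ = r ω cosθ.
L cosφ = √(L² − r² sin²θ) = 0.17805 m.
|ω_rod| = r ω |cosθ| / √(L² − r² sin²θ) = 0.0652·9.529·0.85173/0.17805 = 2.9722 rad/s.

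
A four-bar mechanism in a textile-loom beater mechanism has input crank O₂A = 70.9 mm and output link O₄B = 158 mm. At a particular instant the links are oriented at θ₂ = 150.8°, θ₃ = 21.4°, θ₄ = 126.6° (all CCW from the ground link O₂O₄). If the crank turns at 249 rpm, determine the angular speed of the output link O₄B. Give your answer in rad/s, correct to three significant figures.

9.37

ω₂ = 26.08 rad/s (from 249 rpm).
Differentiating the loop-closure r₂e^{iθ₂}+r₃e^{iθ₃}=r₁+r₄e^{iθ₄} gives r₂ω₂e^{iθ₂}+r₃ω₃e^{iθ₃}=r₄ω₄e^{iθ₄}.
Eliminating the other unknown: ω₄ = r₂ω₂ sin(θ₂−θ₃) / [r₄ sin(θ₄−θ₃)].
Numerator sine = +0.77273; denominator sine = +0.96502.
Result = 0.0709·26.08·(+0.77273) / (0.158·(+0.96502)) = +9.3694 rad/s; magnitude 9.3694 rad/s.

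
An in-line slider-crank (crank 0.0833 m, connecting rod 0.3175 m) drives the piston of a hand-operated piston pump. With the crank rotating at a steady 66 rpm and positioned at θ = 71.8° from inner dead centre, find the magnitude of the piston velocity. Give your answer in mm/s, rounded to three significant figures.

593

ω = 2π·66/60 = 6.912 rad/s
For an in-line slider-crank, x = r cosθ + √(L² − r² sin²θ), so v = −rω sinθ·[1 + r cosθ/√(L² − r² sin²θ)].
With r = 0.0833 m, L = 0.3175 m, θ = 71.8°: √(L² − r² sin²θ) = 0.30748 m.
v = −0.0833·6.912·0.94997·[1 + 0.0833·0.31233/0.30748] = -0.5932 m/s.
|v| = 0.5932 m/s = 593.2 mm/s.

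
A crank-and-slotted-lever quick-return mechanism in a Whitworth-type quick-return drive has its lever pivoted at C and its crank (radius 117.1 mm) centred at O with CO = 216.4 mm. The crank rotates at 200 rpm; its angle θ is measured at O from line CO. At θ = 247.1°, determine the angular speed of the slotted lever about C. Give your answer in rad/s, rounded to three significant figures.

ω = 20.94 rad/s (from 200 rpm).
Crank pin A relative to C: A = (d + r cosθ, r sinθ); lever angle φ = atan2(r sinθ, d + r cosθ).
Differentiating tanφ: φ̇ = rω(d cosθ + r)/(d² + r² + 2dr cosθ).
d² + r² + 2dr cosθ = |CA|² = 0.0408202 m²;  d cosθ + r = +0.032894 m.
|ω_lever| = |0.1171·20.94·+0.032894| / 0.0408202 = 1.9763 rad/s.

1.98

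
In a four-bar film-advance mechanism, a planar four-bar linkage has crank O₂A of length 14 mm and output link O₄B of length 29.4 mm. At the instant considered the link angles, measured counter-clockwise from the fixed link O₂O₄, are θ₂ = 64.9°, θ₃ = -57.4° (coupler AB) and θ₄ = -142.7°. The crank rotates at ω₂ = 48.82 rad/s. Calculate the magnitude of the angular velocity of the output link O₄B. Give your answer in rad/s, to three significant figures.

ω₂ = 48.82 rad/s
Differentiating the loop-closure r₂e^{iθ₂}+r₃e^{iθ₃}=r₁+r₄e^{iθ₄} gives r₂ω₂e^{iθ₂}+r₃ω₃e^{iθ₃}=r₄ω₄e^{iθ₄}.
Eliminating the other unknown: ω₄ = r₂ω₂ sin(θ₂−θ₃) / [r₄ sin(θ₄−θ₃)].
Numerator sine = +0.84526; denominator sine = -0.99664.
Result = 0.014·48.82·(+0.84526) / (0.0294·(-0.99664)) = -19.717 rad/s; magnitude 19.717 rad/s.

19.7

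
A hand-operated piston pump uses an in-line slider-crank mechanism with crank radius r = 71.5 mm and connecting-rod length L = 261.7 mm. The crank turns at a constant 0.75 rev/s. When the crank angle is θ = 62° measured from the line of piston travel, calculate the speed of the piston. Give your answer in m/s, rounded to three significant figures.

0.337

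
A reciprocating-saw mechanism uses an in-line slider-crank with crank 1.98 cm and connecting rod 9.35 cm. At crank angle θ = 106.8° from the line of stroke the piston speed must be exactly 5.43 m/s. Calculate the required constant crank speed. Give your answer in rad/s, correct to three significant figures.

For an in-line slider-crank, |v_piston| = rω|sinθ|·[1 + r cosθ/√(L² − r² sin²θ)].
With r = 0.0198 m, L = 0.0935 m, θ = 106.8°: the bracketed kinematic factor |dx/dθ| = 0.01777 m.
ω = v/|dx/dθ| = 5.43/0.01777 = 305.57 rad/s.

306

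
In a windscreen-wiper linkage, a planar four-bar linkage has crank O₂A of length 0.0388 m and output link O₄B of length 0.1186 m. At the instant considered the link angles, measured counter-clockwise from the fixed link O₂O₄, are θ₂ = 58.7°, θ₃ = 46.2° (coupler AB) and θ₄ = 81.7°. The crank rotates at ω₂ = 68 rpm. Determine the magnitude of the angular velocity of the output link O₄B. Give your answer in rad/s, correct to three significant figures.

ω₂ = 7.121 rad/s (from 68 rpm).
Differentiating the loop-closure r₂e^{iθ₂}+r₃e^{iθ₃}=r₁+r₄e^{iθ₄} gives r₂ω₂e^{iθ₂}+r₃ω₃e^{iθ₃}=r₄ω₄e^{iθ₄}.
Eliminating the other unknown: ω₄ = r₂ω₂ sin(θ₂−θ₃) / [r₄ sin(θ₄−θ₃)].
Numerator sine = +0.21644; denominator sine = +0.58070.
Result = 0.0388·7.121·(+0.21644) / (0.1186·(+0.58070)) = +0.86829 rad/s; magnitude 0.86829 rad/s.

0.868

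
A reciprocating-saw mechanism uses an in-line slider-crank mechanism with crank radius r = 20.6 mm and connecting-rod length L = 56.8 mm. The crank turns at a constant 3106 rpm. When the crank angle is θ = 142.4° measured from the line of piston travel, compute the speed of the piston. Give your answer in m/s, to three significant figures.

2.88

ω = 2π·3106/60 = 325.3 rad/s
For an in-line slider-crank, x = r cosθ + √(L² − r² sin²θ), so v = −rω sinθ·[1 + r cosθ/√(L² − r² sin²θ)].
With r = 0.0206 m, L = 0.0568 m, θ = 142.4°: √(L² − r² sin²θ) = 0.055392 m.
v = −0.0206·325.3·0.61015·[1 + 0.0206·-0.79229/0.055392] = -2.8836 m/s.
|v| = 2.8836 m/s.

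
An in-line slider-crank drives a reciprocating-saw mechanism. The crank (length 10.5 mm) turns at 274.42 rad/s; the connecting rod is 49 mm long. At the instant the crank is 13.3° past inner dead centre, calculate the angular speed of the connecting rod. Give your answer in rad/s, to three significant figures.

57.3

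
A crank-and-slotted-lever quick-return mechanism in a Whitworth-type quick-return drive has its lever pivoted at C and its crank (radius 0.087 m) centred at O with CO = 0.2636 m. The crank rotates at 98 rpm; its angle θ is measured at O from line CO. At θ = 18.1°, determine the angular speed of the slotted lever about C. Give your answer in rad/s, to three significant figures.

2.50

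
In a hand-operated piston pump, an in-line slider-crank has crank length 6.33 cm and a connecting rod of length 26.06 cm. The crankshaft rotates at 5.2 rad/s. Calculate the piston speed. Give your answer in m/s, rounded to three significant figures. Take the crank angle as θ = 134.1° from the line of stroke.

0.196

ω = 5.2 rad/s
For an in-line slider-crank, x = r cosθ + √(L² − r² sin²θ), so v = −rω sinθ·[1 + r cosθ/√(L² − r² sin²θ)].
With r = 0.0633 m, L = 0.2606 m, θ = 134.1°: √(L² − r² sin²θ) = 0.2566 m.
v = −0.0633·5.2·0.71813·[1 + 0.0633·-0.69591/0.2566] = -0.1958 m/s.
|v| = 0.1958 m/s.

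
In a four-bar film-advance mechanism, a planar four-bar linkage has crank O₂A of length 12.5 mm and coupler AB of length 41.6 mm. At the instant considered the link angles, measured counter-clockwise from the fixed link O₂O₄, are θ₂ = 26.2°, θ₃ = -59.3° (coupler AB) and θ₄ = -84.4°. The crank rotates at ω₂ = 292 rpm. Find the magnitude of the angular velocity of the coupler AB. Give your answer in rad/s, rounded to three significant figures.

20.3

ω₂ = 30.58 rad/s (from 292 rpm).
Differentiating the loop-closure r₂e^{iθ₂}+r₃e^{iθ₃}=r₁+r₄e^{iθ₄} gives r₂ω₂e^{iθ₂}+r₃ω₃e^{iθ₃}=r₄ω₄e^{iθ₄}.
Eliminating the other unknown: ω₃ = r₂ω₂ sin(θ₄−θ₂) / [r₃ sin(θ₃−θ₄)].
Numerator sine = -0.93606; denominator sine = +0.42420.
Result = 0.0125·30.58·(-0.93606) / (0.0416·(+0.42420)) = -20.275 rad/s; magnitude 20.275 rad/s.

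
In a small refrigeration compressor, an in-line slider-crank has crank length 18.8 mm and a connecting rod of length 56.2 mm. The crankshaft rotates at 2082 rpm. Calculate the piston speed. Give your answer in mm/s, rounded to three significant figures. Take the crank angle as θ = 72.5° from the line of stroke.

4320

ω = 2π·2082/60 = 218 rad/s
For an in-line slider-crank, x = r cosθ + √(L² − r² sin²θ), so v = −rω sinθ·[1 + r cosθ/√(L² − r² sin²θ)].
With r = 0.0188 m, L = 0.0562 m, θ = 72.5°: √(L² − r² sin²θ) = 0.053263 m.
v = −0.0188·218·0.95372·[1 + 0.0188·0.30071/0.053263] = -4.3241 m/s.
|v| = 4.3241 m/s = 4324.1 mm/s.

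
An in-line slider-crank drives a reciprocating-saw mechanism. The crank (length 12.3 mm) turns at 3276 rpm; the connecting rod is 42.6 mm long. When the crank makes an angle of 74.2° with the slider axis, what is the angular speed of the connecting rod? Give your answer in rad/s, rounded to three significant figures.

28.1

ω = 343.1 rad/s (converted from 3276 rpm).
The rod makes angle φ with the slider axis where L sinφ = r sinθ; differentiating, L cosφ·φ̇ = r ω cosθ.
L cosφ = √(L² − r² sin²θ) = 0.040923 m.
|ω_rod| = r ω |cosθ| / √(L² − r² sin²θ) = 0.0123·343.1·0.27228/0.040923 = 28.075 rad/s.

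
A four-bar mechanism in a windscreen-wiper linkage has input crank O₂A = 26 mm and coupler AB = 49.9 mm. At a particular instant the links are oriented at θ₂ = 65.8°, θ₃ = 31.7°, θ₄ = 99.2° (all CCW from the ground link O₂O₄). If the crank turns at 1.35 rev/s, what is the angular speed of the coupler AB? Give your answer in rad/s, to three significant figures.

2.63

ω₂ = 8.482 rad/s (from 1.35 rev/s).
Differentiating the loop-closure r₂e^{iθ₂}+r₃e^{iθ₃}=r₁+r₄e^{iθ₄} gives r₂ω₂e^{iθ₂}+r₃ω₃e^{iθ₃}=r₄ω₄e^{iθ₄}.
Eliminating the other unknown: ω₃ = r₂ω₂ sin(θ₄−θ₂) / [r₃ sin(θ₃−θ₄)].
Numerator sine = +0.55048; denominator sine = -0.92388.
Result = 0.026·8.482·(+0.55048) / (0.0499·(-0.92388)) = -2.6334 rad/s; magnitude 2.6334 rad/s.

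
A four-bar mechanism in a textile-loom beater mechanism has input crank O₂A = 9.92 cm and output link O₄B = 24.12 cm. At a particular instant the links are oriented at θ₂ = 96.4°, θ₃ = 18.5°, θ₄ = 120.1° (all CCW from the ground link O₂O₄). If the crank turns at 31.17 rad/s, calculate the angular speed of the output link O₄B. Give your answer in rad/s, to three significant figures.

12.8

ω₂ = 31.17 rad/s
Differentiating the loop-closure r₂e^{iθ₂}+r₃e^{iθ₃}=r₁+r₄e^{iθ₄} gives r₂ω₂e^{iθ₂}+r₃ω₃e^{iθ₃}=r₄ω₄e^{iθ₄}.
Eliminating the other unknown: ω₄ = r₂ω₂ sin(θ₂−θ₃) / [r₄ sin(θ₄−θ₃)].
Numerator sine = +0.97778; denominator sine = +0.97958.
Result = 0.0992·31.17·(+0.97778) / (0.2412·(+0.97958)) = +12.796 rad/s; magnitude 12.796 rad/s.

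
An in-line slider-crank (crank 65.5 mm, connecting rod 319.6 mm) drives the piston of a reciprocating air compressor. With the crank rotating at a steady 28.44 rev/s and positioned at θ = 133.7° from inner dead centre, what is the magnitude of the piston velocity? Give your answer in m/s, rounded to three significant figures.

7.25

ω = 2π·28.4 = 178.7 rad/s
For an in-line slider-crank, x = r cosθ + √(L² − r² sin²θ), so v = −rω sinθ·[1 + r cosθ/√(L² − r² sin²θ)].
With r = 0.0655 m, L = 0.3196 m, θ = 133.7°: √(L² − r² sin²θ) = 0.31607 m.
v = −0.0655·178.7·0.72297·[1 + 0.0655·-0.69088/0.31607] = -7.2504 m/s.
|v| = 7.2504 m/s.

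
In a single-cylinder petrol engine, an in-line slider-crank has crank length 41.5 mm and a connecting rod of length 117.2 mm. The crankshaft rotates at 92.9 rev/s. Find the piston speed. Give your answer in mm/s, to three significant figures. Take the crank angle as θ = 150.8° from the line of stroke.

8110

ω = 2π·92.9 = 583.7 rad/s
For an in-line slider-crank, x = r cosθ + √(L² − r² sin²θ), so v = −rω sinθ·[1 + r cosθ/√(L² − r² sin²θ)].
With r = 0.0415 m, L = 0.1172 m, θ = 150.8°: √(L² − r² sin²θ) = 0.11544 m.
v = −0.0415·583.7·0.48786·[1 + 0.0415·-0.87292/0.11544] = -8.1092 m/s.
|v| = 8.1092 m/s = 8109.2 mm/s.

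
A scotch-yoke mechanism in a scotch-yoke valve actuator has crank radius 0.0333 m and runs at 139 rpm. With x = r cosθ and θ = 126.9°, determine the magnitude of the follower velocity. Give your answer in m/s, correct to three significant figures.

ω = 14.56 rad/s (from 139 rpm).
x = r cosθ ⇒ ẋ = −rω sinθ.
|v| = rω|sinθ| = 0.0333·14.56·|sin 126.9°| = 0.38762 m/s.

0.388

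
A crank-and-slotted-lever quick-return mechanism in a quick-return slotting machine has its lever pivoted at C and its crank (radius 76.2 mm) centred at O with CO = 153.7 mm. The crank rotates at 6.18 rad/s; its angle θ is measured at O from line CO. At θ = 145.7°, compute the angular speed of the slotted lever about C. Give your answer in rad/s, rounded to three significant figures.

2.37

ω = 6.18 rad/s
Crank pin A relative to C: A = (d + r cosθ, r sinθ); lever angle φ = atan2(r sinθ, d + r cosθ).
Differentiating tanφ: φ̇ = rω(d cosθ + r)/(d² + r² + 2dr cosθ).
d² + r² + 2dr cosθ = |CA|² = 0.0100797 m²;  d cosθ + r = -0.050771 m.
|ω_lever| = |0.0762·6.18·-0.050771| / 0.0100797 = 2.372 rad/s.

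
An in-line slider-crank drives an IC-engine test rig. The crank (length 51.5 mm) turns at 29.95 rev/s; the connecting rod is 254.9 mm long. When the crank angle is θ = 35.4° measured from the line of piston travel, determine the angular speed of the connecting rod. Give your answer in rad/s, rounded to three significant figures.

31.2

ω = 188.2 rad/s (converted from 29.95 rev/s).
The rod makes angle φ with the slider axis where L sinφ = r sinθ; differentiating, L cosφ·φ̇ = r ω cosθ.
L cosφ = √(L² − r² sin²θ) = 0.25315 m.
|ω_rod| = r ω |cosθ| / √(L² − r² sin²θ) = 0.0515·188.2·0.81513/0.25315 = 31.206 rad/s.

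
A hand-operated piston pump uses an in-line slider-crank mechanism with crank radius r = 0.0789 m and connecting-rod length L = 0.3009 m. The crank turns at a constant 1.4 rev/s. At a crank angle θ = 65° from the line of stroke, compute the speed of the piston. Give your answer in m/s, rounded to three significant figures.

ω = 2π·1.4 = 8.796 rad/s
For an in-line slider-crank, x = r cosθ + √(L² − r² sin²θ), so v = −rω sinθ·[1 + r cosθ/√(L² − r² sin²θ)].
With r = 0.0789 m, L = 0.3009 m, θ = 65°: √(L² − r² sin²θ) = 0.29228 m.
v = −0.0789·8.796·0.90631·[1 + 0.0789·0.42262/0.29228] = -0.70078 m/s.
|v| = 0.70078 m/s.

0.701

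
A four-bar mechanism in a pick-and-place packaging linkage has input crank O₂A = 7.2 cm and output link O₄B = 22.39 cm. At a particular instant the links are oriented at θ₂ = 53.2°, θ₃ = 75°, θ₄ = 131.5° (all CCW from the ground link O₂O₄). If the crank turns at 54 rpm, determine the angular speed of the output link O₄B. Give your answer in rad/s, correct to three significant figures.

ω₂ = 5.655 rad/s (from 54 rpm).
Differentiating the loop-closure r₂e^{iθ₂}+r₃e^{iθ₃}=r₁+r₄e^{iθ₄} gives r₂ω₂e^{iθ₂}+r₃ω₃e^{iθ₃}=r₄ω₄e^{iθ₄}.
Eliminating the other unknown: ω₄ = r₂ω₂ sin(θ₂−θ₃) / [r₄ sin(θ₄−θ₃)].
Numerator sine = -0.37137; denominator sine = +0.83389.
Result = 0.072·5.655·(-0.37137) / (0.2239·(+0.83389)) = -0.80984 rad/s; magnitude 0.80984 rad/s.

0.810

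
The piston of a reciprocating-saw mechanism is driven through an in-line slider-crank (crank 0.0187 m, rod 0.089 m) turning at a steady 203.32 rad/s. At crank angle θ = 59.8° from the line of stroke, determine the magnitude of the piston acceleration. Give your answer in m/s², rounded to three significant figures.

309

ω = 203.3 rad/s
x(θ) = r cosθ + √(L² − r² sin²θ); with ω constant, a = ω²·d²x/dθ².
d²x/dθ² = −r cosθ − r²(cos2θ)/√u − r⁴ sin²2θ/(4u^{3/2}),  u = L² − r² sin²θ = 0.00765979 m².
Substituting r = 0.0187 m, L = 0.089 m, θ = 59.8°: d²x/dθ² = -0.0074674 m.
a = ω²·d²x/dθ² = (203.3)²·(-0.0074674) = -308.69 m/s²;  |a| = 308.69 m/s².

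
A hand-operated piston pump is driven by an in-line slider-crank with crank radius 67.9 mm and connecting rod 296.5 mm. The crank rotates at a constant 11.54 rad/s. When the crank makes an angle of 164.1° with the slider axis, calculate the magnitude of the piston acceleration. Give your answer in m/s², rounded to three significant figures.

6.93

ω = 11.54 rad/s
x(θ) = r cosθ + √(L² − r² sin²θ); with ω constant, a = ω²·d²x/dθ².
d²x/dθ² = −r cosθ − r²(cos2θ)/√u − r⁴ sin²2θ/(4u^{3/2}),  u = L² − r² sin²θ = 0.0875662 m².
Substituting r = 0.0679 m, L = 0.2965 m, θ = 164.1°: d²x/dθ² = +0.052004 m.
a = ω²·d²x/dθ² = (11.54)²·(+0.052004) = +6.9254 m/s²;  |a| = 6.9254 m/s².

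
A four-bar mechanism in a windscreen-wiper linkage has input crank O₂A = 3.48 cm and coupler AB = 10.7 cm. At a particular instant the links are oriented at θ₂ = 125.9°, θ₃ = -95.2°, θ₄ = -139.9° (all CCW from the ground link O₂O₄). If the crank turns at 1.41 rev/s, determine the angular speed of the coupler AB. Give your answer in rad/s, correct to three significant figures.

4.09

ω₂ = 8.859 rad/s (from 1.41 rev/s).
Differentiating the loop-closure r₂e^{iθ₂}+r₃e^{iθ₃}=r₁+r₄e^{iθ₄} gives r₂ω₂e^{iθ₂}+r₃ω₃e^{iθ₃}=r₄ω₄e^{iθ₄}.
Eliminating the other unknown: ω₃ = r₂ω₂ sin(θ₄−θ₂) / [r₃ sin(θ₃−θ₄)].
Numerator sine = +0.99731; denominator sine = +0.70339.
Result = 0.0348·8.859·(+0.99731) / (0.107·(+0.70339)) = +4.0853 rad/s; magnitude 4.0853 rad/s.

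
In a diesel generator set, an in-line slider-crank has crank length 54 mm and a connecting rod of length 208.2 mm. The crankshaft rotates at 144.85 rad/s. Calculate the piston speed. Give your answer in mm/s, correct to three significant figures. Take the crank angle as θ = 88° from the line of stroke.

ω = 144.8 rad/s
For an in-line slider-crank, x = r cosθ + √(L² − r² sin²θ), so v = −rω sinθ·[1 + r cosθ/√(L² − r² sin²θ)].
With r = 0.054 m, L = 0.2082 m, θ = 88°: √(L² − r² sin²θ) = 0.20108 m.
v = −0.054·144.8·0.99939·[1 + 0.054·0.03490/0.20108] = -7.8904 m/s.
|v| = 7.8904 m/s = 7890.4 mm/s.

7890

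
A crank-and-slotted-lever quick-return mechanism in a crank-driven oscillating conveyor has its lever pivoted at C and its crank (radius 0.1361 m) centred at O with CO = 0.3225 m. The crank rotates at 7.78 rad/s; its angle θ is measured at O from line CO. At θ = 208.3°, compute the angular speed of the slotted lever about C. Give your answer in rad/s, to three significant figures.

ω = 7.78 rad/s
Crank pin A relative to C: A = (d + r cosθ, r sinθ); lever angle φ = atan2(r sinθ, d + r cosθ).
Differentiating tanφ: φ̇ = rω(d cosθ + r)/(d² + r² + 2dr cosθ).
d² + r² + 2dr cosθ = |CA|² = 0.0452372 m²;  d cosθ + r = -0.14785 m.
|ω_lever| = |0.1361·7.78·-0.14785| / 0.0452372 = 3.4608 rad/s.

3.46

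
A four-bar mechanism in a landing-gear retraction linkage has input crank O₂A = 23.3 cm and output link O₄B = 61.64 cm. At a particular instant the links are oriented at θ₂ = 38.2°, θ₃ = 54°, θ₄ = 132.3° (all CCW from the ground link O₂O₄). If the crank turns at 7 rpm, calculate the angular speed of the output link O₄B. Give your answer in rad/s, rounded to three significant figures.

0.0770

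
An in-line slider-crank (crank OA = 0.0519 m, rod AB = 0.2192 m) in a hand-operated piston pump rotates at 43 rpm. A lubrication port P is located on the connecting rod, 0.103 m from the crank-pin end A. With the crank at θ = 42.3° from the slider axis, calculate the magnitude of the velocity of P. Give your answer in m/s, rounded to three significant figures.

ω = 4.503 rad/s.  Crank-pin speed |V_A| = rω = 0.2337 m/s, perpendicular to OA.
Rod angle: sinφ = −(r/L) sinθ ⇒ φ = -9.169°; ω_rod = −rω cosθ/√(L²−r²sin²θ) = -0.79877 rad/s.
V_P = V_A + ω_rod × AP, with AP = 0.103 m along the rod.
Components: V_Px = −rω sinθ − a·ω_rod·sinφ = -0.1704 m/s;  V_Py = rω cosθ + a·ω_rod·cosφ = +0.091632 m/s.
|V_P| = √(V_Px² + V_Py²) = 0.19347 m/s.

0.193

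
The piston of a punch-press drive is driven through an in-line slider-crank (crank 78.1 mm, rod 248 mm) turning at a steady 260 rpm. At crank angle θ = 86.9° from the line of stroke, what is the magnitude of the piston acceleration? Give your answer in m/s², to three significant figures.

16.0

ω = 2π·260/60 = 27.23 rad/s
x(θ) = r cosθ + √(L² − r² sin²θ); with ω constant, a = ω²·d²x/dθ².
d²x/dθ² = −r cosθ − r²(cos2θ)/√u − r⁴ sin²2θ/(4u^{3/2}),  u = L² − r² sin²θ = 0.0554222 m².
Substituting r = 0.0781 m, L = 0.248 m, θ = 86.9°: d²x/dθ² = +0.021526 m.
a = ω²·d²x/dθ² = (27.23)²·(+0.021526) = +15.958 m/s²;  |a| = 15.958 m/s².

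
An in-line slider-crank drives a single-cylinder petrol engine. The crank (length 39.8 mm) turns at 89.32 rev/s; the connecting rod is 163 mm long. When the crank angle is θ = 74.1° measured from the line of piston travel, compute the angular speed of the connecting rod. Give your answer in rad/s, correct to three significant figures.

38.6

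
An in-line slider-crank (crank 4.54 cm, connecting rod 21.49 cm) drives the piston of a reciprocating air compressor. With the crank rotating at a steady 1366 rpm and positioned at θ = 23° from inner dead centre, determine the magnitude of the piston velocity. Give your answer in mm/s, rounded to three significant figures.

3030

ω = 2π·1366/60 = 143 rad/s
For an in-line slider-crank, x = r cosθ + √(L² − r² sin²θ), so v = −rω sinθ·[1 + r cosθ/√(L² − r² sin²θ)].
With r = 0.0454 m, L = 0.2149 m, θ = 23°: √(L² − r² sin²θ) = 0.21417 m.
v = −0.0454·143·0.39073·[1 + 0.0454·0.92050/0.21417] = -3.0327 m/s.
|v| = 3.0327 m/s = 3032.7 mm/s.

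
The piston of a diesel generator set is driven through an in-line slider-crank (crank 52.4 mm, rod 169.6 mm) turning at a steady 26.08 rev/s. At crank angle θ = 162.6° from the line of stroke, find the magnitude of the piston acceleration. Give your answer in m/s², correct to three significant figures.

ω = 2π·26.1 = 163.9 rad/s
x(θ) = r cosθ + √(L² − r² sin²θ); with ω constant, a = ω²·d²x/dθ².
d²x/dθ² = −r cosθ − r²(cos2θ)/√u − r⁴ sin²2θ/(4u^{3/2}),  u = L² − r² sin²θ = 0.0285186 m².
Substituting r = 0.0524 m, L = 0.1696 m, θ = 162.6°: d²x/dθ² = +0.036524 m.
a = ω²·d²x/dθ² = (163.9)²·(+0.036524) = +980.73 m/s²;  |a| = 980.73 m/s².

981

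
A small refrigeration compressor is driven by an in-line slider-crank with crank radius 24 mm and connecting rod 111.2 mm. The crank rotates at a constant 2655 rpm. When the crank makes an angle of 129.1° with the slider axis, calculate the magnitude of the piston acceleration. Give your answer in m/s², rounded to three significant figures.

1250

ω = 2π·2655/60 = 278 rad/s
x(θ) = r cosθ + √(L² − r² sin²θ); with ω constant, a = ω²·d²x/dθ².
d²x/dθ² = −r cosθ − r²(cos2θ)/√u − r⁴ sin²2θ/(4u^{3/2}),  u = L² − r² sin²θ = 0.0120185 m².
Substituting r = 0.024 m, L = 0.1112 m, θ = 129.1°: d²x/dθ² = +0.01615 m.
a = ω²·d²x/dθ² = (278)²·(+0.01615) = +1248.4 m/s²;  |a| = 1248.4 m/s².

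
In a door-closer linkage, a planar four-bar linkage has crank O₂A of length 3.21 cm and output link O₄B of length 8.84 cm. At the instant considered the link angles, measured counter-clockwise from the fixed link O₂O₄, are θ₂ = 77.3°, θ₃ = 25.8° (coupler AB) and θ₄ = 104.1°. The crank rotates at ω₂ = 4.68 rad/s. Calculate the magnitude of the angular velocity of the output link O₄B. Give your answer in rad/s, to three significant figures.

1.36

ω₂ = 4.68 rad/s
Differentiating the loop-closure r₂e^{iθ₂}+r₃e^{iθ₃}=r₁+r₄e^{iθ₄} gives r₂ω₂e^{iθ₂}+r₃ω₃e^{iθ₃}=r₄ω₄e^{iθ₄}.
Eliminating the other unknown: ω₄ = r₂ω₂ sin(θ₂−θ₃) / [r₄ sin(θ₄−θ₃)].
Numerator sine = +0.78261; denominator sine = +0.97922.
Result = 0.0321·4.68·(+0.78261) / (0.0884·(+0.97922)) = +1.3582 rad/s; magnitude 1.3582 rad/s.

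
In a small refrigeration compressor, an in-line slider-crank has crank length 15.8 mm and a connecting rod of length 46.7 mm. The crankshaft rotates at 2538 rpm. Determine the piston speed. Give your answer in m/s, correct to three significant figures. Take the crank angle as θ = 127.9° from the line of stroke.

2.60

ω = 2π·2538/60 = 265.8 rad/s
For an in-line slider-crank, x = r cosθ + √(L² − r² sin²θ), so v = −rω sinθ·[1 + r cosθ/√(L² − r² sin²θ)].
With r = 0.0158 m, L = 0.0467 m, θ = 127.9°: √(L² − r² sin²θ) = 0.045005 m.
v = −0.0158·265.8·0.78908·[1 + 0.0158·-0.61429/0.045005] = -2.599 m/s.
|v| = 2.599 m/s.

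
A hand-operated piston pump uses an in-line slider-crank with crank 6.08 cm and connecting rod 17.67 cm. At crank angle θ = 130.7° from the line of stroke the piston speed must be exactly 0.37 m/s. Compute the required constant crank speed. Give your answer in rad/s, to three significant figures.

10.5

For an in-line slider-crank, |v_piston| = rω|sinθ|·[1 + r cosθ/√(L² − r² sin²θ)].
With r = 0.0608 m, L = 0.1767 m, θ = 130.7°: the bracketed kinematic factor |dx/dθ| = 0.035381 m.
ω = v/|dx/dθ| = 0.37/0.035381 = 10.458 rad/s.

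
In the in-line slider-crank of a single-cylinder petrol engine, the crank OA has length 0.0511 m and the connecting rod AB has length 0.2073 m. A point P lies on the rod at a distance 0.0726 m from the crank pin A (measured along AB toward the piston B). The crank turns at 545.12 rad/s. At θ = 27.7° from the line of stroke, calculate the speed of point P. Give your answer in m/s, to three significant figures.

21.2

ω = 545.1 rad/s.  Crank-pin speed |V_A| = rω = 27.856 m/s, perpendicular to OA.
Rod angle: sinφ = −(r/L) sinθ ⇒ φ = -6.580°; ω_rod = −rω cosθ/√(L²−r²sin²θ) = -119.76 rad/s.
V_P = V_A + ω_rod × AP, with AP = 0.0726 m along the rod.
Components: V_Px = −rω sinθ − a·ω_rod·sinφ = -13.945 m/s;  V_Py = rω cosθ + a·ω_rod·cosφ = +16.026 m/s.
|V_P| = √(V_Px² + V_Py²) = 21.243 m/s.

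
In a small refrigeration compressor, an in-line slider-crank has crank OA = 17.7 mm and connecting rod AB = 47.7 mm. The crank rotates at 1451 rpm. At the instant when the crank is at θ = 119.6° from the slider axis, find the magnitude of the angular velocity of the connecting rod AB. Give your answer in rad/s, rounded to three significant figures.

ω = 151.9 rad/s (converted from 1451 rpm).
The rod makes angle φ with the slider axis where L sinφ = r sinθ; differentiating, L cosφ·φ̇ = r ω cosθ.
L cosφ = √(L² − r² sin²θ) = 0.045149 m.
|ω_rod| = r ω |cosθ| / √(L² − r² sin²θ) = 0.0177·151.9·0.49394/0.045149 = 29.424 rad/s.

29.4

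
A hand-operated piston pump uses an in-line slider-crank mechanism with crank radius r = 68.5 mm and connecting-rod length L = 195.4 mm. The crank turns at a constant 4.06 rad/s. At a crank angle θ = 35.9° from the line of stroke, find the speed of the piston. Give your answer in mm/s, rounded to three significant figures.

ω = 4.06 rad/s
For an in-line slider-crank, x = r cosθ + √(L² − r² sin²θ), so v = −rω sinθ·[1 + r cosθ/√(L² − r² sin²θ)].
With r = 0.0685 m, L = 0.1954 m, θ = 35.9°: √(L² − r² sin²θ) = 0.19123 m.
v = −0.0685·4.06·0.58637·[1 + 0.0685·0.81004/0.19123] = -0.2104 m/s.
|v| = 0.2104 m/s = 210.4 mm/s.

210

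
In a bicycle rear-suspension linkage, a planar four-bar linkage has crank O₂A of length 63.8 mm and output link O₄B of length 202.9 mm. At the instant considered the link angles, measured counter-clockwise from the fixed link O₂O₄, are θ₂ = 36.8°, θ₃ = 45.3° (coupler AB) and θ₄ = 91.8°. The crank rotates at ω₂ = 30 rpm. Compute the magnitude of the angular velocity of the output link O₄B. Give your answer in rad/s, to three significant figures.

0.201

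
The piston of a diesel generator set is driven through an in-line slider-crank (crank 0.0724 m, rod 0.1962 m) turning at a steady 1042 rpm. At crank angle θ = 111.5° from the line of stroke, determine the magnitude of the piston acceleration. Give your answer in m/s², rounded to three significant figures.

ω = 2π·1042/60 = 109.1 rad/s
x(θ) = r cosθ + √(L² − r² sin²θ); with ω constant, a = ω²·d²x/dθ².
d²x/dθ² = −r cosθ − r²(cos2θ)/√u − r⁴ sin²2θ/(4u^{3/2}),  u = L² − r² sin²θ = 0.0339568 m².
Substituting r = 0.0724 m, L = 0.1962 m, θ = 111.5°: d²x/dθ² = +0.046828 m.
a = ω²·d²x/dθ² = (109.1)²·(+0.046828) = +557.57 m/s²;  |a| = 557.57 m/s².

558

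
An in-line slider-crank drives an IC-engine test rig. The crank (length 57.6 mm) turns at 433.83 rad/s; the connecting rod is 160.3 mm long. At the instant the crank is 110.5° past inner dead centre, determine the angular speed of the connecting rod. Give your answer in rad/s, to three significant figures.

58.0

ω = 433.8 rad/s
The rod makes angle φ with the slider axis where L sinφ = r sinθ; differentiating, L cosφ·φ̇ = r ω cosθ.
L cosφ = √(L² − r² sin²θ) = 0.15095 m.
|ω_rod| = r ω |cosθ| / √(L² − r² sin²θ) = 0.0576·433.8·0.35021/0.15095 = 57.975 rad/s.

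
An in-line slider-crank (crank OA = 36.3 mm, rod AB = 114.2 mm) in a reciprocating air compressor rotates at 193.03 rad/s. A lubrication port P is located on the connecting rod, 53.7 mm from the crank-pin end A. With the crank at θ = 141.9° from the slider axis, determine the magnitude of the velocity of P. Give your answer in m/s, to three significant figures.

ω = 193 rad/s.  Crank-pin speed |V_A| = rω = 7.007 m/s, perpendicular to OA.
Rod angle: sinφ = −(r/L) sinθ ⇒ φ = -11.311°; ω_rod = −rω cosθ/√(L²−r²sin²θ) = +49.24 rad/s.
V_P = V_A + ω_rod × AP, with AP = 0.0537 m along the rod.
Components: V_Px = −rω sinθ − a·ω_rod·sinφ = -3.8049 m/s;  V_Py = rω cosθ + a·ω_rod·cosφ = -2.9212 m/s.
|V_P| = √(V_Px² + V_Py²) = 4.797 m/s.

4.80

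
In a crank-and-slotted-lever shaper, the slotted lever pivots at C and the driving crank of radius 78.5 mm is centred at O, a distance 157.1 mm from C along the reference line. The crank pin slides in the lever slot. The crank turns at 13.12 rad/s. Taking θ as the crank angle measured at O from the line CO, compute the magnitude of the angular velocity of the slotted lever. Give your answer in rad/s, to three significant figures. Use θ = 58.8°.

ω = 13.12 rad/s
Crank pin A relative to C: A = (d + r cosθ, r sinθ); lever angle φ = atan2(r sinθ, d + r cosθ).
Differentiating tanφ: φ̇ = rω(d cosθ + r)/(d² + r² + 2dr cosθ).
d² + r² + 2dr cosθ = |CA|² = 0.0436196 m²;  d cosθ + r = +0.15988 m.
|ω_lever| = |0.0785·13.12·+0.15988| / 0.0436196 = 3.775 rad/s.

3.78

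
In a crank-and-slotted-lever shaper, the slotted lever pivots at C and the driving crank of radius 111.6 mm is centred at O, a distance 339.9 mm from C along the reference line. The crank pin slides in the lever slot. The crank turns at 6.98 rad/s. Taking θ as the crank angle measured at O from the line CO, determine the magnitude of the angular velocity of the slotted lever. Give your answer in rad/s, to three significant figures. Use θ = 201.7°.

ω = 6.98 rad/s
Crank pin A relative to C: A = (d + r cosθ, r sinθ); lever angle φ = atan2(r sinθ, d + r cosθ).
Differentiating tanφ: φ̇ = rω(d cosθ + r)/(d² + r² + 2dr cosθ).
d² + r² + 2dr cosθ = |CA|² = 0.0574973 m²;  d cosθ + r = -0.20421 m.
|ω_lever| = |0.1116·6.98·-0.20421| / 0.0574973 = 2.7666 rad/s.

2.77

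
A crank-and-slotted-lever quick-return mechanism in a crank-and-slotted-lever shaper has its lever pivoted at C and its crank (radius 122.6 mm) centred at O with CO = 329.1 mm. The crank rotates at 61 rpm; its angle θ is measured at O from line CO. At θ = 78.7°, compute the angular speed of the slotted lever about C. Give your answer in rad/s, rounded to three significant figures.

ω = 6.388 rad/s (from 61 rpm).
Crank pin A relative to C: A = (d + r cosθ, r sinθ); lever angle φ = atan2(r sinθ, d + r cosθ).
Differentiating tanφ: φ̇ = rω(d cosθ + r)/(d² + r² + 2dr cosθ).
d² + r² + 2dr cosθ = |CA|² = 0.13915 m²;  d cosθ + r = +0.18709 m.
|ω_lever| = |0.1226·6.388·+0.18709| / 0.13915 = 1.053 rad/s.

1.05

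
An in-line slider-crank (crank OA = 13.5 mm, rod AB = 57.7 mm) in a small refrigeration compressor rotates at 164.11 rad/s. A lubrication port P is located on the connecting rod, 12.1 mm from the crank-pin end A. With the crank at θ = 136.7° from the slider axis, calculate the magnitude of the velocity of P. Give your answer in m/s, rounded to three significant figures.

ω = 164.1 rad/s.  Crank-pin speed |V_A| = rω = 2.2155 m/s, perpendicular to OA.
Rod angle: sinφ = −(r/L) sinθ ⇒ φ = -9.234°; ω_rod = −rω cosθ/√(L²−r²sin²θ) = +28.311 rad/s.
V_P = V_A + ω_rod × AP, with AP = 0.0121 m along the rod.
Components: V_Px = −rω sinθ − a·ω_rod·sinφ = -1.4645 m/s;  V_Py = rω cosθ + a·ω_rod·cosφ = -1.2742 m/s.
|V_P| = √(V_Px² + V_Py²) = 1.9412 m/s.

1.94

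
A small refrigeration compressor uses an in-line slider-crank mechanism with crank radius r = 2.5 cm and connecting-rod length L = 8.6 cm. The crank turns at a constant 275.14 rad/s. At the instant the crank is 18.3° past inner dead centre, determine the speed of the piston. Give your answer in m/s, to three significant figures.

ω = 275.1 rad/s
For an in-line slider-crank, x = r cosθ + √(L² − r² sin²θ), so v = −rω sinθ·[1 + r cosθ/√(L² − r² sin²θ)].
With r = 0.025 m, L = 0.086 m, θ = 18.3°: √(L² − r² sin²θ) = 0.085641 m.
v = −0.025·275.1·0.31399·[1 + 0.025·0.94943/0.085641] = -2.7584 m/s.
|v| = 2.7584 m/s.

2.76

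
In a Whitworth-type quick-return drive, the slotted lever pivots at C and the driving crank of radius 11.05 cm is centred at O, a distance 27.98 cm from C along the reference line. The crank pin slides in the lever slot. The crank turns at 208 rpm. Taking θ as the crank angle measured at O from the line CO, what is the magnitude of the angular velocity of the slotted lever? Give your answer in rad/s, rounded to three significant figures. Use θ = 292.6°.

4.59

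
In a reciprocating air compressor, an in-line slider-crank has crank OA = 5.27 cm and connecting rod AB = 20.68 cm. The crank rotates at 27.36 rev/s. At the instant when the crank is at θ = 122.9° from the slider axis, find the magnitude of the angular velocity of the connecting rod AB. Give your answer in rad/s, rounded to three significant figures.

ω = 171.9 rad/s (converted from 27.36 rev/s).
The rod makes angle φ with the slider axis where L sinφ = r sinθ; differentiating, L cosφ·φ̇ = r ω cosθ.
L cosφ = √(L² − r² sin²θ) = 0.20201 m.
|ω_rod| = r ω |cosθ| / √(L² − r² sin²θ) = 0.0527·171.9·0.54317/0.20201 = 24.36 rad/s.

24.4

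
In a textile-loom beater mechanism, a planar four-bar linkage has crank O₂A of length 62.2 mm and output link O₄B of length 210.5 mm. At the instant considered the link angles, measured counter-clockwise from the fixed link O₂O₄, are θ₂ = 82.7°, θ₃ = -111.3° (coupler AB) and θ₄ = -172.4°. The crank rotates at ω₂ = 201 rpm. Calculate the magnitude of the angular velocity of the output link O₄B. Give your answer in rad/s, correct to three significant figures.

1.72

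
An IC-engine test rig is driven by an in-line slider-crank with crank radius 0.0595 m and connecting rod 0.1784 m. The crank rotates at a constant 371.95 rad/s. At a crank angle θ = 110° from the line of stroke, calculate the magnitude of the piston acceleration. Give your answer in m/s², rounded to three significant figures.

ω = 371.9 rad/s
x(θ) = r cosθ + √(L² − r² sin²θ); with ω constant, a = ω²·d²x/dθ².
d²x/dθ² = −r cosθ − r²(cos2θ)/√u − r⁴ sin²2θ/(4u^{3/2}),  u = L² − r² sin²θ = 0.0287004 m².
Substituting r = 0.0595 m, L = 0.1784 m, θ = 110°: d²x/dθ² = +0.036092 m.
a = ω²·d²x/dθ² = (371.9)²·(+0.036092) = +4993.2 m/s²;  |a| = 4993.2 m/s².

4990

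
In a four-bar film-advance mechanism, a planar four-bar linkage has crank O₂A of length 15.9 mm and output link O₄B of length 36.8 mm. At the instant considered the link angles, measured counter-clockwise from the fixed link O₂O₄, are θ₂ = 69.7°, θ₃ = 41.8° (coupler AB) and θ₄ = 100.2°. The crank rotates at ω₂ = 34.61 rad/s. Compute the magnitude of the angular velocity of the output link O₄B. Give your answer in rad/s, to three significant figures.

8.22

ω₂ = 34.61 rad/s
Differentiating the loop-closure r₂e^{iθ₂}+r₃e^{iθ₃}=r₁+r₄e^{iθ₄} gives r₂ω₂e^{iθ₂}+r₃ω₃e^{iθ₃}=r₄ω₄e^{iθ₄}.
Eliminating the other unknown: ω₄ = r₂ω₂ sin(θ₂−θ₃) / [r₄ sin(θ₄−θ₃)].
Numerator sine = +0.46793; denominator sine = +0.85173.
Result = 0.0159·34.61·(+0.46793) / (0.0368·(+0.85173)) = +8.2154 rad/s; magnitude 8.2154 rad/s.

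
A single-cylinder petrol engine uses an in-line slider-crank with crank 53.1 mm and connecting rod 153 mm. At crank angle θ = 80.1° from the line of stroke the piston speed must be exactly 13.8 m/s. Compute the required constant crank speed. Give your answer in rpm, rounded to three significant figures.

For an in-line slider-crank, |v_piston| = rω|sinθ|·[1 + r cosθ/√(L² − r² sin²θ)].
With r = 0.0531 m, L = 0.153 m, θ = 80.1°: the bracketed kinematic factor |dx/dθ| = 0.055631 m.
ω = v/|dx/dθ| = 13.8/0.055631 = 248.06 rad/s.
N = 60ω/(2π) = 2368.8 rpm.

2370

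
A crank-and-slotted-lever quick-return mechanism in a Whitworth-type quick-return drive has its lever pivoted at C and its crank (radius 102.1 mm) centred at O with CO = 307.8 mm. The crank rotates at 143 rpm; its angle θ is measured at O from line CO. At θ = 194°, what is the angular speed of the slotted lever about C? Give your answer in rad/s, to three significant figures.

6.80

ω = 14.97 rad/s (from 143 rpm).
Crank pin A relative to C: A = (d + r cosθ, r sinθ); lever angle φ = atan2(r sinθ, d + r cosθ).
Differentiating tanφ: φ̇ = rω(d cosθ + r)/(d² + r² + 2dr cosθ).
d² + r² + 2dr cosθ = |CA|² = 0.0441795 m²;  d cosθ + r = -0.19656 m.
|ω_lever| = |0.1021·14.97·-0.19656| / 0.0441795 = 6.8023 rad/s.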